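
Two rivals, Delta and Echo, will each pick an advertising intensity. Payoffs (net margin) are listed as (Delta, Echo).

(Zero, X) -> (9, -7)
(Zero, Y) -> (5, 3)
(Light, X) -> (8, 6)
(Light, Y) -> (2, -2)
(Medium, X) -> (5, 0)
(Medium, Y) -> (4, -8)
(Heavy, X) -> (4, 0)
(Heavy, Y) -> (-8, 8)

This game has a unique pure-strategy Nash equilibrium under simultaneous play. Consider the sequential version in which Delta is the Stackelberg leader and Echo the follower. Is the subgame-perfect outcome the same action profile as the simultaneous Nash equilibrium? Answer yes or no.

no

Solve by backward induction (Delta leads).
- Zero: Echo compares -7, 3 and picks Y; Delta would get 5.
- Light: Echo compares 6, -2 and picks X; Delta would get 8.
- Medium: Echo compares 0, -8 and picks X; Delta would get 5.
- Heavy: Echo compares 0, 8 and picks Y; Delta would get -8.
Maximizing over 5, 8, 5, -8, Delta chooses Light. Subgame-perfect outcome: (Light, X) with payoffs (8, 6).
Under simultaneous play:
Delta's best replies: X→Zero; Y→Zero.
Echo's best replies: Zero→Y; Light→X; Medium→X; Heavy→Y.
The unique mutual best reply is (Zero, Y), giving (5, 3).
Sequential outcome (Light, X) differs from the Nash profile (Zero, Y).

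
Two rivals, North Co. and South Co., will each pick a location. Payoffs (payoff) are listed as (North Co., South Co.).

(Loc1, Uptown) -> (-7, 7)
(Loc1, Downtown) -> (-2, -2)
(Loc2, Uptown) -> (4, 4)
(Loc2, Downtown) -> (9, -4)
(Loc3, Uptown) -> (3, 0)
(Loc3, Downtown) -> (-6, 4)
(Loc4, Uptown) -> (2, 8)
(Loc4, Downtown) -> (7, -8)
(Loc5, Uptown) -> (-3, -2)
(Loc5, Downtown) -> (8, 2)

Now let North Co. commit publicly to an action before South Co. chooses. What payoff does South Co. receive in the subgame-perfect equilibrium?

Backward induction with North Co. moving first.
- Loc1: BR = Uptown, leader payoff -7.
- Loc2: BR = Uptown, leader payoff 4.
- Loc3: BR = Downtown, leader payoff -6.
- Loc4: BR = Uptown, leader payoff 2.
- Loc5: BR = Downtown, leader payoff 8.
North Co.'s induced payoffs are -7, 4, -6, 2, 8, so North Co. commits to Loc5. Subgame-perfect outcome: (Loc5, Downtown) with payoffs (8, 2).

2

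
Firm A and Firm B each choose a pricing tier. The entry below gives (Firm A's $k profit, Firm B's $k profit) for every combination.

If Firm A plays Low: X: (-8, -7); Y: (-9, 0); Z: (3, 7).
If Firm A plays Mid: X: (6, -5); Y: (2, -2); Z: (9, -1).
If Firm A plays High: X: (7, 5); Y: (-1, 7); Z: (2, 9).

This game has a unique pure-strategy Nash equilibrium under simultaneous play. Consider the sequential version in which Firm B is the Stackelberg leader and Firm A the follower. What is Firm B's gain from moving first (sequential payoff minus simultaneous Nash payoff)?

Work backward from Firm A's decision.
- X: Firm A compares -8, 6, 7 and picks High; Firm B would get 5.
- Y: Firm A compares -9, 2, -1 and picks Mid; Firm B would get -2.
- Z: Firm A compares 3, 9, 2 and picks Mid; Firm B would get -1.
Firm B's induced payoffs are 5, -2, -1, so Firm B commits to X. Subgame-perfect outcome: (High, X) with payoffs (7, 5).
Under simultaneous play:
Firm A's best replies: X→High; Y→Mid; Z→Mid.
Firm B's best replies: Low→Z; Mid→Z; High→Z.
Only (Mid, Z) has each player best-responding; Nash payoffs (9, -1).
Firm B's commitment gain: 5 − -1 = 6.

6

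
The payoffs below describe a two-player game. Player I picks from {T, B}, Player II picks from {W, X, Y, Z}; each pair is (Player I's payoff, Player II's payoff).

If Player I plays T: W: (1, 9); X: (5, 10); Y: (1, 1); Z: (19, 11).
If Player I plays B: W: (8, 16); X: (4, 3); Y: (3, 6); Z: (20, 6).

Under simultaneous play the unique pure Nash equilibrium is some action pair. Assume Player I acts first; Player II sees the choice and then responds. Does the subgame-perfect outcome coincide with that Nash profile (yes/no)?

Player II best-responds to each possible Player I move:
- T → Player II plays Z (best of 9, 10, 1, 11); Player I gets 19.
- B → Player II plays W (best of 16, 3, 6, 6); Player I gets 8.
Among 19, 8, the best is 19 at T. Subgame-perfect outcome: (T, Z) with payoffs (19, 11).
For the simultaneous game, intersect best replies.
Player I's best replies: W→B; X→T; Y→B; Z→B.
Player II's best replies: T→Z; B→W.
The unique mutual best reply is (B, W), giving (8, 16).
Sequential outcome (T, Z) differs from the Nash profile (B, W).

no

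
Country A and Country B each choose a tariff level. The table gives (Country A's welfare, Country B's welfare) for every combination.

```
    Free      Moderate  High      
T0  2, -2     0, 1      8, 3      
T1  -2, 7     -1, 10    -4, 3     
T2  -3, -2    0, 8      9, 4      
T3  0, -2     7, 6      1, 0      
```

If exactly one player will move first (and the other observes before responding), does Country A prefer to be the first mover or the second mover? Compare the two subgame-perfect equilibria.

If Country A leads: Country B's best replies are T0→High, T1→Moderate, T2→Moderate, T3→Moderate; Country A's induced payoffs 8, -1, 0, 7; outcome (T0, High), payoffs (8, 3).
If Country B leads: Country A's best replies are Free→T0, Moderate→T3, High→T2; Country B's induced payoffs -2, 6, 4; outcome (T3, Moderate), payoffs (7, 6).
Country A gets 8 moving first and 7 moving second, so Country A prefers to move first.

first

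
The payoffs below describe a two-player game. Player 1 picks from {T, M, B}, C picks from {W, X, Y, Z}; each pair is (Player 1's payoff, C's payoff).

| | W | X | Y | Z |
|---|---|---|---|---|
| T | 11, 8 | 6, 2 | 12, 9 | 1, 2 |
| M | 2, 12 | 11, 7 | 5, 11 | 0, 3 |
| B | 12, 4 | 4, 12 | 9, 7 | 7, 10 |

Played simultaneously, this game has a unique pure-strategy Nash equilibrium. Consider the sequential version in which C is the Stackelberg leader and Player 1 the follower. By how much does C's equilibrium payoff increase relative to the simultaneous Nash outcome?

1

Solve by backward induction (C leads).
- W: Player 1 compares 11, 2, 12 and picks B; C would get 4.
- X: Player 1 compares 6, 11, 4 and picks M; C would get 7.
- Y: Player 1 compares 12, 5, 9 and picks T; C would get 9.
- Z: Player 1 compares 1, 0, 7 and picks B; C would get 10.
Maximizing over 4, 7, 9, 10, C chooses Z. Subgame-perfect outcome: (B, Z) with payoffs (7, 10).
Now find the simultaneous Nash equilibrium.
Player 1's best replies: W→B; X→M; Y→T; Z→B.
C's best replies: T→Y; M→W; B→X.
Only (T, Y) has each player best-responding; Nash payoffs (12, 9).
C's commitment gain: 10 − 9 = 1.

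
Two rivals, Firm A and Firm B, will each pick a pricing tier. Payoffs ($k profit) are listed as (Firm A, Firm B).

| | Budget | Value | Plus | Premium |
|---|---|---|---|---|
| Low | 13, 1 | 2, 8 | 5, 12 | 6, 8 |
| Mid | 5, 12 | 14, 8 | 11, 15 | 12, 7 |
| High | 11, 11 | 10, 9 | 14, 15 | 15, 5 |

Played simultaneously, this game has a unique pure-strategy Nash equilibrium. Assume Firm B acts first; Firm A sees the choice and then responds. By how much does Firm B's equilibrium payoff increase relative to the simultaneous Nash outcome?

Solve by backward induction (Firm B leads).
- Budget: Firm A compares 13, 5, 11 and picks Low; Firm B would get 1.
- Value: Firm A compares 2, 14, 10 and picks Mid; Firm B would get 8.
- Plus: Firm A compares 5, 11, 14 and picks High; Firm B would get 15.
- Premium: Firm A compares 6, 12, 15 and picks High; Firm B would get 5.
Among 1, 8, 15, 5, the best is 15 at Plus. Subgame-perfect outcome: (High, Plus) with payoffs (14, 15).
For the simultaneous game, intersect best replies.
Firm A's best replies: Budget→Low; Value→Mid; Plus→High; Premium→High.
Firm B's best replies: Low→Plus; Mid→Plus; High→Plus.
Only (High, Plus) has each player best-responding; Nash payoffs (14, 15).
Firm B's commitment gain: 15 − 15 = 0.

0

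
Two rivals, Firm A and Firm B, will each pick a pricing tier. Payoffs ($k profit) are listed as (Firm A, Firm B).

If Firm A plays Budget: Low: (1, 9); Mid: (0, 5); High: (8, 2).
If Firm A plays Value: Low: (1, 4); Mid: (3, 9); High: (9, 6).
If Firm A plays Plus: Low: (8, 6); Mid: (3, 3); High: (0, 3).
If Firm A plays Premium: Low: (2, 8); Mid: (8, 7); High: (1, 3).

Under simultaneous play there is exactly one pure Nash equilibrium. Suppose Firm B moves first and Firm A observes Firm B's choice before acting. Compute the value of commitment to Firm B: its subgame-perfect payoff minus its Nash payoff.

Solve by backward induction (Firm B leads).
- Low: Firm A compares 1, 1, 8, 2 and picks Plus; Firm B would get 6.
- Mid: Firm A compares 0, 3, 3, 8 and picks Premium; Firm B would get 7.
- High: Firm A compares 8, 9, 0, 1 and picks Value; Firm B would get 6.
Maximizing over 6, 7, 6, Firm B chooses Mid. Subgame-perfect outcome: (Premium, Mid) with payoffs (8, 7).
Under simultaneous play:
Firm A's best replies: Low→Plus; Mid→Premium; High→Value.
Firm B's best replies: Budget→Low; Value→Mid; Plus→Low; Premium→Low.
The unique mutual best reply is (Plus, Low), giving (8, 6).
Firm B's commitment gain: 7 − 6 = 1.

1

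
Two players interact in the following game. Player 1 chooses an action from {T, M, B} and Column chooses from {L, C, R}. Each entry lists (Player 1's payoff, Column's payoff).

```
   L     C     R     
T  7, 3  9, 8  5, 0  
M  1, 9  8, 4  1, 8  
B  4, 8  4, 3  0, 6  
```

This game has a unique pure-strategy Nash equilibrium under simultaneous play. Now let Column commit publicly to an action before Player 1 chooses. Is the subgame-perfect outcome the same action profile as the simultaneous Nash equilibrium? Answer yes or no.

yes

Solve by backward induction (Column leads).
- L → Player 1 plays T (best of 7, 1, 4); Column gets 3.
- C → Player 1 plays T (best of 9, 8, 4); Column gets 8.
- R → Player 1 plays T (best of 5, 1, 0); Column gets 0.
Column's induced payoffs are 3, 8, 0, so Column commits to C. Subgame-perfect outcome: (T, C) with payoffs (9, 8).
Under simultaneous play:
Player 1's best replies: L→T; C→T; R→T.
Column's best replies: T→C; M→L; B→L.
The unique mutual best reply is (T, C), giving (9, 8).
Sequential outcome (T, C) coincides with the Nash profile (T, C).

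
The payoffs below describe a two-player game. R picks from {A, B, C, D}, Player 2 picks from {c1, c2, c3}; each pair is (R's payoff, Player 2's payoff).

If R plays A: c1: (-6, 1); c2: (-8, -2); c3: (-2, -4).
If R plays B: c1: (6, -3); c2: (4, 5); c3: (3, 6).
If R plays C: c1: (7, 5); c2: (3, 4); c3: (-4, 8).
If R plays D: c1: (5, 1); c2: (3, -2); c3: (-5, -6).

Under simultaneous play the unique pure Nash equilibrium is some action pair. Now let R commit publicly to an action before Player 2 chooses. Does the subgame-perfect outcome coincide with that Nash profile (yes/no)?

Player 2 best-responds to each possible R move:
- A: BR = c1, leader payoff -6.
- B: BR = c3, leader payoff 3.
- C: BR = c3, leader payoff -4.
- D: BR = c1, leader payoff 5.
R's induced payoffs are -6, 3, -4, 5, so R commits to D. Subgame-perfect outcome: (D, c1) with payoffs (5, 1).
For the simultaneous game, intersect best replies.
R's best replies: c1→C; c2→B; c3→B.
Player 2's best replies: A→c1; B→c3; C→c3; D→c1.
Only (B, c3) has each player best-responding; Nash payoffs (3, 6).
Sequential outcome (D, c1) differs from the Nash profile (B, c3).

no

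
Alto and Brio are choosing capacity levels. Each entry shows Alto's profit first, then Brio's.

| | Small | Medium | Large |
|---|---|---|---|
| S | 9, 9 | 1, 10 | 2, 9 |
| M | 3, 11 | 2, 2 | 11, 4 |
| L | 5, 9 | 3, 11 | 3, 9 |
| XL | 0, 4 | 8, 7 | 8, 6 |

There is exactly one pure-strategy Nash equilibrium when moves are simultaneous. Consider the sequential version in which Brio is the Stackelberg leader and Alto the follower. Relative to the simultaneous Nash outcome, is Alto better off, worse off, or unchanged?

better off

Work backward from Alto's decision.
- Small → Alto plays S (best of 9, 3, 5, 0); Brio gets 9.
- Medium → Alto plays XL (best of 1, 2, 3, 8); Brio gets 7.
- Large → Alto plays M (best of 2, 11, 3, 8); Brio gets 4.
Among 9, 7, 4, the best is 9 at Small. Subgame-perfect outcome: (S, Small) with payoffs (9, 9).
Now find the simultaneous Nash equilibrium.
Alto's best replies: Small→S; Medium→XL; Large→M.
Brio's best replies: S→Medium; M→Small; L→Medium; XL→Medium.
The unique mutual best reply is (XL, Medium), giving (8, 7).
Alto earns 9 sequentially versus 8 at the Nash outcome: better off.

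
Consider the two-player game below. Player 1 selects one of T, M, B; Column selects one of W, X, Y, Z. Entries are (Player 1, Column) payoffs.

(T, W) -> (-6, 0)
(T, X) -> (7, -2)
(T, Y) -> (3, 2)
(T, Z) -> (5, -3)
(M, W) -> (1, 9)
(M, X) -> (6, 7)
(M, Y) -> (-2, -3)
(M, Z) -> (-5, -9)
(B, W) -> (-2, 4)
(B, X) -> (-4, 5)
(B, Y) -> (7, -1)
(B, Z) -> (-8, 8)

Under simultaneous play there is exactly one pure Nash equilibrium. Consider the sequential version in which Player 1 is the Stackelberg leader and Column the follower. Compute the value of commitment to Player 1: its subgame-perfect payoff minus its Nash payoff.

Backward induction with Player 1 moving first.
- T → Column plays Y (best of 0, -2, 2, -3); Player 1 gets 3.
- M → Column plays W (best of 9, 7, -3, -9); Player 1 gets 1.
- B → Column plays Z (best of 4, 5, -1, 8); Player 1 gets -8.
Maximizing over 3, 1, -8, Player 1 chooses T. Subgame-perfect outcome: (T, Y) with payoffs (3, 2).
Now find the simultaneous Nash equilibrium.
Player 1's best replies: W→M; X→T; Y→B; Z→T.
Column's best replies: T→Y; M→W; B→Z.
The unique mutual best reply is (M, W), giving (1, 9).
Player 1's commitment gain: 3 − 1 = 2.

2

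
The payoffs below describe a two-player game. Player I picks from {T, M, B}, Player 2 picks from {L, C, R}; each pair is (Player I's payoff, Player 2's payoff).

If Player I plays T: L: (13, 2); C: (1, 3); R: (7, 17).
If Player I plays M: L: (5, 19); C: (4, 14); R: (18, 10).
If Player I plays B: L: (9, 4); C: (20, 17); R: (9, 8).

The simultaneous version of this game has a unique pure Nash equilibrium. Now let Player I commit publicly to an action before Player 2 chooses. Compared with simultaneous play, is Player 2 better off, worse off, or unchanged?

unchanged

Solve by backward induction (Player I leads).
- T: BR = R, leader payoff 7.
- M: BR = L, leader payoff 5.
- B: BR = C, leader payoff 20.
Maximizing over 7, 5, 20, Player I chooses B. Subgame-perfect outcome: (B, C) with payoffs (20, 17).
Under simultaneous play:
Player I's best replies: L→T; C→B; R→M.
Player 2's best replies: T→R; M→L; B→C.
The unique mutual best reply is (B, C), giving (20, 17).
Player 2 earns 17 sequentially versus 17 at the Nash outcome: unchanged.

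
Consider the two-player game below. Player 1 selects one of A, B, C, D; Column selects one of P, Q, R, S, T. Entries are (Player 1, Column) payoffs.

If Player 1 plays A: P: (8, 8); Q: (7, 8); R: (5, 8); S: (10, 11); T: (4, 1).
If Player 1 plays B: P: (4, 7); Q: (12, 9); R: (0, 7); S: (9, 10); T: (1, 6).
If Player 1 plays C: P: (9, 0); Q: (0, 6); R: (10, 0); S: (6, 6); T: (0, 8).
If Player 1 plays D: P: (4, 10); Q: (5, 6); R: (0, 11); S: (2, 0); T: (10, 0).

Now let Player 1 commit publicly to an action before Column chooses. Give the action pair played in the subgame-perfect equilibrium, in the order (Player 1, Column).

Column best-responds to each possible Player 1 move:
- A: Column compares 8, 8, 8, 11, 1 and picks S; Player 1 would get 10.
- B: Column compares 7, 9, 7, 10, 6 and picks S; Player 1 would get 9.
- C: Column compares 0, 6, 0, 6, 8 and picks T; Player 1 would get 0.
- D: Column compares 10, 6, 11, 0, 0 and picks R; Player 1 would get 0.
Maximizing over 10, 9, 0, 0, Player 1 chooses A. Subgame-perfect outcome: (A, S) with payoffs (10, 11).

(A, S)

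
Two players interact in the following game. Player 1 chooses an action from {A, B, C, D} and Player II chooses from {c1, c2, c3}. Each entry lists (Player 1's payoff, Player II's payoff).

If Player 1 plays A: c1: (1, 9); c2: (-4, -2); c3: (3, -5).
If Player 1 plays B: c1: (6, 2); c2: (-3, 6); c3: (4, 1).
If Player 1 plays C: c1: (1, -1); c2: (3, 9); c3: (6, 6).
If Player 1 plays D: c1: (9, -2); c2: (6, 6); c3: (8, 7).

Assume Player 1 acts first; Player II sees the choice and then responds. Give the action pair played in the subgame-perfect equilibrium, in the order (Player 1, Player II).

(D, c3)

Solve by backward induction (Player 1 leads).
- A: Player II compares 9, -2, -5 and picks c1; Player 1 would get 1.
- B: Player II compares 2, 6, 1 and picks c2; Player 1 would get -3.
- C: Player II compares -1, 9, 6 and picks c2; Player 1 would get 3.
- D: Player II compares -2, 6, 7 and picks c3; Player 1 would get 8.
Among 1, -3, 3, 8, the best is 8 at D. Subgame-perfect outcome: (D, c3) with payoffs (8, 7).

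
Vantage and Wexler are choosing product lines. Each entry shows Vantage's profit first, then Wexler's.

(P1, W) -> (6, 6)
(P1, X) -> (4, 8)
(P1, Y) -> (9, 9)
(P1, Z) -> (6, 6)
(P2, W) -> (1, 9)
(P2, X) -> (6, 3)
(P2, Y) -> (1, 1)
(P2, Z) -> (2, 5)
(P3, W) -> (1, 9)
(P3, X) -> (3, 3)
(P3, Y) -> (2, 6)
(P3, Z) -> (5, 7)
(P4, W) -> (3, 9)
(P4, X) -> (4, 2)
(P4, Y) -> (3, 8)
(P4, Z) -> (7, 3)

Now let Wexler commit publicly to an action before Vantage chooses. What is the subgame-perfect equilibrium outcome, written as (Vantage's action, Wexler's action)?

(P1, Y)

Backward induction with Wexler moving first.
- W → Vantage plays P1 (best of 6, 1, 1, 3); Wexler gets 6.
- X → Vantage plays P2 (best of 4, 6, 3, 4); Wexler gets 3.
- Y → Vantage plays P1 (best of 9, 1, 2, 3); Wexler gets 9.
- Z → Vantage plays P4 (best of 6, 2, 5, 7); Wexler gets 3.
Among 6, 3, 9, 3, the best is 9 at Y. Subgame-perfect outcome: (P1, Y) with payoffs (9, 9).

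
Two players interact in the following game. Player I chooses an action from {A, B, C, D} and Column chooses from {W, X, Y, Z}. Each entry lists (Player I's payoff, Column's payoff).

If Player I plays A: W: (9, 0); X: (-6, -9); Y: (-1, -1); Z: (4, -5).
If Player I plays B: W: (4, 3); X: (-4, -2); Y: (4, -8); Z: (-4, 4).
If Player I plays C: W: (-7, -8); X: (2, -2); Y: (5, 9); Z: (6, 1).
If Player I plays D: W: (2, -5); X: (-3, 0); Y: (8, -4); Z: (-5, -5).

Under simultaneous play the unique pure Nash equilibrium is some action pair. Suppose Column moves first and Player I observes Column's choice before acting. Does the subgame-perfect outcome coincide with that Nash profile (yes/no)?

Work backward from Player I's decision.
- W: BR = A, leader payoff 0.
- X: BR = C, leader payoff -2.
- Y: BR = D, leader payoff -4.
- Z: BR = C, leader payoff 1.
Among 0, -2, -4, 1, the best is 1 at Z. Subgame-perfect outcome: (C, Z) with payoffs (6, 1).
For the simultaneous game, intersect best replies.
Player I's best replies: W→A; X→C; Y→D; Z→C.
Column's best replies: A→W; B→Z; C→Y; D→X.
Only (A, W) has each player best-responding; Nash payoffs (9, 0).
Sequential outcome (C, Z) differs from the Nash profile (A, W).

no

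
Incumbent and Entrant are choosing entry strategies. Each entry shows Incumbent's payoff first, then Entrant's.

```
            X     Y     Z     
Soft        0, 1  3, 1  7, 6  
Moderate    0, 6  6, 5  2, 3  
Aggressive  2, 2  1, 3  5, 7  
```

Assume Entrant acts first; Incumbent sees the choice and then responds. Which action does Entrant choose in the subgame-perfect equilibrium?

Z

Incumbent best-responds to each possible Entrant move:
- X: Incumbent compares 0, 0, 2 and picks Aggressive; Entrant would get 2.
- Y: Incumbent compares 3, 6, 1 and picks Moderate; Entrant would get 5.
- Z: Incumbent compares 7, 2, 5 and picks Soft; Entrant would get 6.
Entrant's induced payoffs are 2, 5, 6, so Entrant commits to Z. Subgame-perfect outcome: (Soft, Z) with payoffs (7, 6).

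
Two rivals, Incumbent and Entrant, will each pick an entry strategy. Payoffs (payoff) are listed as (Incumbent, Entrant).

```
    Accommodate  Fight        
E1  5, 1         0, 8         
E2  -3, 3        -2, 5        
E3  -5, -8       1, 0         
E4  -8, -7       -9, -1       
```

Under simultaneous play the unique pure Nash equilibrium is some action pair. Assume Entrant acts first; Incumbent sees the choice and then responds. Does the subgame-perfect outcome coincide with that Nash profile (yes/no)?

Solve by backward induction (Entrant leads).
- Accommodate: Incumbent compares 5, -3, -5, -8 and picks E1; Entrant would get 1.
- Fight: Incumbent compares 0, -2, 1, -9 and picks E3; Entrant would get 0.
Among 1, 0, the best is 1 at Accommodate. Subgame-perfect outcome: (E1, Accommodate) with payoffs (5, 1).
For the simultaneous game, intersect best replies.
Incumbent's best replies: Accommodate→E1; Fight→E3.
Entrant's best replies: E1→Fight; E2→Fight; E3→Fight; E4→Fight.
The unique mutual best reply is (E3, Fight), giving (1, 0).
Sequential outcome (E1, Accommodate) differs from the Nash profile (E3, Fight).

no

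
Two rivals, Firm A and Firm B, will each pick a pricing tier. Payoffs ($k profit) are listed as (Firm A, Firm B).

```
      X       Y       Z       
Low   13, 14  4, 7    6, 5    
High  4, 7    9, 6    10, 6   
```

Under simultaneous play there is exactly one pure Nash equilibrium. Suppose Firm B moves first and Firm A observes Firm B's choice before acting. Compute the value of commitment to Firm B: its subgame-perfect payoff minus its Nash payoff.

Solve by backward induction (Firm B leads).
- X: BR = Low, leader payoff 14.
- Y: BR = High, leader payoff 6.
- Z: BR = High, leader payoff 6.
Firm B's induced payoffs are 14, 6, 6, so Firm B commits to X. Subgame-perfect outcome: (Low, X) with payoffs (13, 14).
Now find the simultaneous Nash equilibrium.
Firm A's best replies: X→Low; Y→High; Z→High.
Firm B's best replies: Low→X; High→X.
Only (Low, X) has each player best-responding; Nash payoffs (13, 14).
Firm B's commitment gain: 14 − 14 = 0.

0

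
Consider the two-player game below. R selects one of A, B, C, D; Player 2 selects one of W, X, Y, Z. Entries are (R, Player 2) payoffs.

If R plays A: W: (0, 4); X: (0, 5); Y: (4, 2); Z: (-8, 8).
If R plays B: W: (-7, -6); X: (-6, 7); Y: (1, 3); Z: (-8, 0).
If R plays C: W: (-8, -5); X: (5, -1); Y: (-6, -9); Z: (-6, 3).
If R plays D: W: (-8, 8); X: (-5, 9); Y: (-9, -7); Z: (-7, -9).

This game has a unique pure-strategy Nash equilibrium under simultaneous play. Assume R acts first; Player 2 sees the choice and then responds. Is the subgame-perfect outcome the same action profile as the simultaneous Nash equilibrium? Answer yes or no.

Work backward from Player 2's decision.
- A: BR = Z, leader payoff -8.
- B: BR = X, leader payoff -6.
- C: BR = Z, leader payoff -6.
- D: BR = X, leader payoff -5.
Among -8, -6, -6, -5, the best is -5 at D. Subgame-perfect outcome: (D, X) with payoffs (-5, 9).
Now find the simultaneous Nash equilibrium.
R's best replies: W→A; X→C; Y→A; Z→C.
Player 2's best replies: A→Z; B→X; C→Z; D→X.
The unique mutual best reply is (C, Z), giving (-6, 3).
Sequential outcome (D, X) differs from the Nash profile (C, Z).

no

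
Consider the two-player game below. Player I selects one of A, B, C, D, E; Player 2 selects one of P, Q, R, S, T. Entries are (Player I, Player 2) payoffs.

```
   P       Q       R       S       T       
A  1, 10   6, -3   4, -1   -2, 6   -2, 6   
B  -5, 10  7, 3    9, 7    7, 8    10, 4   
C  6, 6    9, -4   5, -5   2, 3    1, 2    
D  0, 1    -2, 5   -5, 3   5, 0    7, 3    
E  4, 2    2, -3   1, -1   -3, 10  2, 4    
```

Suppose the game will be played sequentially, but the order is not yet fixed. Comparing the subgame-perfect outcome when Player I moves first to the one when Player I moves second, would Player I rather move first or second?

second

If Player I leads: Player 2's best replies are A→P, B→P, C→P, D→Q, E→S; Player I's induced payoffs 1, -5, 6, -2, -3; outcome (C, P), payoffs (6, 6).
If Player 2 leads: Player I's best replies are P→C, Q→C, R→B, S→B, T→B; Player 2's induced payoffs 6, -4, 7, 8, 4; outcome (B, S), payoffs (7, 8).
Player I gets 6 moving first and 7 moving second, so Player I prefers to move second.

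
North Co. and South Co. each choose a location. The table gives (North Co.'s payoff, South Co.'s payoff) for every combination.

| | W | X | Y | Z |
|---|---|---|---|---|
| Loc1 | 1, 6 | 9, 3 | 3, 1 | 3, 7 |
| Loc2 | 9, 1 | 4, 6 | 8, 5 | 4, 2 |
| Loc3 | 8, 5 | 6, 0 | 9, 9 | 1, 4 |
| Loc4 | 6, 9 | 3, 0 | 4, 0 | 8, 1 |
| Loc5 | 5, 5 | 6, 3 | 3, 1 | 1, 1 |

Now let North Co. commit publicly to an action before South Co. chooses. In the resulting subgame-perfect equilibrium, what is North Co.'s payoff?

South Co. best-responds to each possible North Co. move:
- Loc1: BR = Z, leader payoff 3.
- Loc2: BR = X, leader payoff 4.
- Loc3: BR = Y, leader payoff 9.
- Loc4: BR = W, leader payoff 6.
- Loc5: BR = W, leader payoff 5.
North Co.'s induced payoffs are 3, 4, 9, 6, 5, so North Co. commits to Loc3. Subgame-perfect outcome: (Loc3, Y) with payoffs (9, 9).

9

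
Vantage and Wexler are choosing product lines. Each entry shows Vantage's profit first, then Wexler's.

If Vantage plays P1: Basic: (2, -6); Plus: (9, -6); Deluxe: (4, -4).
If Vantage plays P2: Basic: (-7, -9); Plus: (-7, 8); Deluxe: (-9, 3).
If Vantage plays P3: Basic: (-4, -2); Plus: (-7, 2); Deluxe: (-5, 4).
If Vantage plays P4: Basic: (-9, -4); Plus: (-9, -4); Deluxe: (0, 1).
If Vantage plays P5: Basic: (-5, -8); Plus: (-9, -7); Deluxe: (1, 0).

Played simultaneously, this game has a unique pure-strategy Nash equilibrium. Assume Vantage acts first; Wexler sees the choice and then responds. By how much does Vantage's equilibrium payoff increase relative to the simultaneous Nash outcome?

Solve by backward induction (Vantage leads).
- P1: Wexler compares -6, -6, -4 and picks Deluxe; Vantage would get 4.
- P2: Wexler compares -9, 8, 3 and picks Plus; Vantage would get -7.
- P3: Wexler compares -2, 2, 4 and picks Deluxe; Vantage would get -5.
- P4: Wexler compares -4, -4, 1 and picks Deluxe; Vantage would get 0.
- P5: Wexler compares -8, -7, 0 and picks Deluxe; Vantage would get 1.
Among 4, -7, -5, 0, 1, the best is 4 at P1. Subgame-perfect outcome: (P1, Deluxe) with payoffs (4, -4).
For the simultaneous game, intersect best replies.
Vantage's best replies: Basic→P1; Plus→P1; Deluxe→P1.
Wexler's best replies: P1→Deluxe; P2→Plus; P3→Deluxe; P4→Deluxe; P5→Deluxe.
The unique mutual best reply is (P1, Deluxe), giving (4, -4).
Vantage's commitment gain: 4 − 4 = 0.

0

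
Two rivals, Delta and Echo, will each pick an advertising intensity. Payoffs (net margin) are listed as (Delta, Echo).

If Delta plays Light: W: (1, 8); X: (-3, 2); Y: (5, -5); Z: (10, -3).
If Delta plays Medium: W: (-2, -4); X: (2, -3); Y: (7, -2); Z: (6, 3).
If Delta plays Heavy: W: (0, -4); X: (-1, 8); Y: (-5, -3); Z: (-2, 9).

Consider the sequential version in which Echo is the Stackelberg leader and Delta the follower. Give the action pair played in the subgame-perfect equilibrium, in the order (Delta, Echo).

(Light, W)

Backward induction with Echo moving first.
- W: BR = Light, leader payoff 8.
- X: BR = Medium, leader payoff -3.
- Y: BR = Medium, leader payoff -2.
- Z: BR = Light, leader payoff -3.
Maximizing over 8, -3, -2, -3, Echo chooses W. Subgame-perfect outcome: (Light, W) with payoffs (1, 8).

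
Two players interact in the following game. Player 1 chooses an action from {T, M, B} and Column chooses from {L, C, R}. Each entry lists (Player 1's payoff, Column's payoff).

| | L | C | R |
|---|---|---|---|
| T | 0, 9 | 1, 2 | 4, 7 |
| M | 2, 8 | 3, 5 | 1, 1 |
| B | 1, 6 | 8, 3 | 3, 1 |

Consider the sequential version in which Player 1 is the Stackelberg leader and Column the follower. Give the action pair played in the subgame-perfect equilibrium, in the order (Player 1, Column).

(M, L)

Column best-responds to each possible Player 1 move:
- T: Column compares 9, 2, 7 and picks L; Player 1 would get 0.
- M: Column compares 8, 5, 1 and picks L; Player 1 would get 2.
- B: Column compares 6, 3, 1 and picks L; Player 1 would get 1.
Among 0, 2, 1, the best is 2 at M. Subgame-perfect outcome: (M, L) with payoffs (2, 8).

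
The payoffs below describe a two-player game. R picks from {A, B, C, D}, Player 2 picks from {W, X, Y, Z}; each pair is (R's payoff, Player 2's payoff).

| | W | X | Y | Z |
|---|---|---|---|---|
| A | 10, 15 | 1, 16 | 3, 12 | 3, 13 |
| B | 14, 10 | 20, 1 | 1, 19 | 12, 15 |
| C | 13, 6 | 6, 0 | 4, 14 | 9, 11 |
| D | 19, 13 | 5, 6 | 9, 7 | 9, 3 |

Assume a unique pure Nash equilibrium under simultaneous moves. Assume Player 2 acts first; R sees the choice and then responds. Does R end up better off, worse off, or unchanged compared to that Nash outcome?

R best-responds to each possible Player 2 move:
- W: BR = D, leader payoff 13.
- X: BR = B, leader payoff 1.
- Y: BR = D, leader payoff 7.
- Z: BR = B, leader payoff 15.
Among 13, 1, 7, 15, the best is 15 at Z. Subgame-perfect outcome: (B, Z) with payoffs (12, 15).
Now find the simultaneous Nash equilibrium.
R's best replies: W→D; X→B; Y→D; Z→B.
Player 2's best replies: A→X; B→Y; C→Y; D→W.
Only (D, W) has each player best-responding; Nash payoffs (19, 13).
R earns 12 sequentially versus 19 at the Nash outcome: worse off.

worse off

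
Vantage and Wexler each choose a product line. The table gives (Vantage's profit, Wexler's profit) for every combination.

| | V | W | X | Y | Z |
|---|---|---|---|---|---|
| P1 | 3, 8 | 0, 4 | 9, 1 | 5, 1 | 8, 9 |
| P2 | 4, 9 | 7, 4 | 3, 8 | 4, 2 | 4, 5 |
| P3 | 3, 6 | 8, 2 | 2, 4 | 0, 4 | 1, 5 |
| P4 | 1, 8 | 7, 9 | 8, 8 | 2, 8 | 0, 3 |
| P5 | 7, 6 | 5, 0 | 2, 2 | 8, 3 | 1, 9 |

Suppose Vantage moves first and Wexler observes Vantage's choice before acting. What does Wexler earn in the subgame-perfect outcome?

9

Work backward from Wexler's decision.
- P1: BR = Z, leader payoff 8.
- P2: BR = V, leader payoff 4.
- P3: BR = V, leader payoff 3.
- P4: BR = W, leader payoff 7.
- P5: BR = Z, leader payoff 1.
Vantage's induced payoffs are 8, 4, 3, 7, 1, so Vantage commits to P1. Subgame-perfect outcome: (P1, Z) with payoffs (8, 9).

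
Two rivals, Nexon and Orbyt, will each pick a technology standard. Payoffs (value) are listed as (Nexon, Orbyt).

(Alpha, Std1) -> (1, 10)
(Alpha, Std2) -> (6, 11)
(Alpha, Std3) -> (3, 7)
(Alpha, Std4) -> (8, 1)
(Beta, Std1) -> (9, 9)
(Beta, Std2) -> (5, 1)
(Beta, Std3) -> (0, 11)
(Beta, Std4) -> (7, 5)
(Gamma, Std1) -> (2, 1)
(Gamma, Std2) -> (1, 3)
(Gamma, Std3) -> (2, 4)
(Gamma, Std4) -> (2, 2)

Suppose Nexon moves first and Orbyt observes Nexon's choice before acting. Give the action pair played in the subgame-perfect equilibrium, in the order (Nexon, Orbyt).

(Alpha, Std2)

Backward induction with Nexon moving first.
- Alpha: Orbyt compares 10, 11, 7, 1 and picks Std2; Nexon would get 6.
- Beta: Orbyt compares 9, 1, 11, 5 and picks Std3; Nexon would get 0.
- Gamma: Orbyt compares 1, 3, 4, 2 and picks Std3; Nexon would get 2.
Among 6, 0, 2, the best is 6 at Alpha. Subgame-perfect outcome: (Alpha, Std2) with payoffs (6, 11).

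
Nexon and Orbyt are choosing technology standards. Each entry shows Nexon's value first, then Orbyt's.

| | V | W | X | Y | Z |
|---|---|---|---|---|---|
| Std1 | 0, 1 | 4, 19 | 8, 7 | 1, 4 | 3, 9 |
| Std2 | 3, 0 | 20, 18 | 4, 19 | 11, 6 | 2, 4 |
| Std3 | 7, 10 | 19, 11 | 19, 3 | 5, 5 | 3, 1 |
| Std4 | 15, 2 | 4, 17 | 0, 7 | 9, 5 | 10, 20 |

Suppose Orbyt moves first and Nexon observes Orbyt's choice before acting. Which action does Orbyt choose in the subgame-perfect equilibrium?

Nexon best-responds to each possible Orbyt move:
- V: Nexon compares 0, 3, 7, 15 and picks Std4; Orbyt would get 2.
- W: Nexon compares 4, 20, 19, 4 and picks Std2; Orbyt would get 18.
- X: Nexon compares 8, 4, 19, 0 and picks Std3; Orbyt would get 3.
- Y: Nexon compares 1, 11, 5, 9 and picks Std2; Orbyt would get 6.
- Z: Nexon compares 3, 2, 3, 10 and picks Std4; Orbyt would get 20.
Among 2, 18, 3, 6, 20, the best is 20 at Z. Subgame-perfect outcome: (Std4, Z) with payoffs (10, 20).

Z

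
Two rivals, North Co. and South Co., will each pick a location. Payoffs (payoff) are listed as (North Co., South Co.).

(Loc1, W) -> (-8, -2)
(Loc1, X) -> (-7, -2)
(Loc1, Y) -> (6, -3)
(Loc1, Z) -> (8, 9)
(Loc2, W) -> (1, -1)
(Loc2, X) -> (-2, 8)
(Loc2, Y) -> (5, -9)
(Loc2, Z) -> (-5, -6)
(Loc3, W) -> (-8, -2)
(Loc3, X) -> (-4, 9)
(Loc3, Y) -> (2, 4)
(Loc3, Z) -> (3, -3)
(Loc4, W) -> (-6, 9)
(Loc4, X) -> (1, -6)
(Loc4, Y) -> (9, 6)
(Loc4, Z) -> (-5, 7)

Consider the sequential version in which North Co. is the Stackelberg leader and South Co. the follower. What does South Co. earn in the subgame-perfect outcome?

9

Work backward from South Co.'s decision.
- Loc1 → South Co. plays Z (best of -2, -2, -3, 9); North Co. gets 8.
- Loc2 → South Co. plays X (best of -1, 8, -9, -6); North Co. gets -2.
- Loc3 → South Co. plays X (best of -2, 9, 4, -3); North Co. gets -4.
- Loc4 → South Co. plays W (best of 9, -6, 6, 7); North Co. gets -6.
Maximizing over 8, -2, -4, -6, North Co. chooses Loc1. Subgame-perfect outcome: (Loc1, Z) with payoffs (8, 9).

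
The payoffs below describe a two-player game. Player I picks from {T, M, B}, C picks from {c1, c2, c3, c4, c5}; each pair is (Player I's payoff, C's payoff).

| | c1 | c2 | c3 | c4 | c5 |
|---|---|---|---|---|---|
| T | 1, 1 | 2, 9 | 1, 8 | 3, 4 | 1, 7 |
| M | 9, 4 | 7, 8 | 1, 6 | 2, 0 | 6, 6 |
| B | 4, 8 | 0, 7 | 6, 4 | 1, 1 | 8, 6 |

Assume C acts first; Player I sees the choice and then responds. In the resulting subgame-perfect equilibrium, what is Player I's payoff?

7

Solve by backward induction (C leads).
- c1 → Player I plays M (best of 1, 9, 4); C gets 4.
- c2 → Player I plays M (best of 2, 7, 0); C gets 8.
- c3 → Player I plays B (best of 1, 1, 6); C gets 4.
- c4 → Player I plays T (best of 3, 2, 1); C gets 4.
- c5 → Player I plays B (best of 1, 6, 8); C gets 6.
Maximizing over 4, 8, 4, 4, 6, C chooses c2. Subgame-perfect outcome: (M, c2) with payoffs (7, 8).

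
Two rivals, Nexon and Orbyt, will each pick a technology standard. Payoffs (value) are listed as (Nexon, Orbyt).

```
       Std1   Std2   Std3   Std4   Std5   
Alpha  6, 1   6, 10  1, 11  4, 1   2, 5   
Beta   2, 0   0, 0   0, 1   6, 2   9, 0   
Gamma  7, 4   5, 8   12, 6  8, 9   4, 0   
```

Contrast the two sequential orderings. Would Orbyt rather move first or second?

first

If Nexon leads: Orbyt's best replies are Alpha→Std3, Beta→Std4, Gamma→Std4; Nexon's induced payoffs 1, 6, 8; outcome (Gamma, Std4), payoffs (8, 9).
If Orbyt leads: Nexon's best replies are Std1→Gamma, Std2→Alpha, Std3→Gamma, Std4→Gamma, Std5→Beta; Orbyt's induced payoffs 4, 10, 6, 9, 0; outcome (Alpha, Std2), payoffs (6, 10).
Orbyt gets 10 moving first and 9 moving second, so Orbyt prefers to move first.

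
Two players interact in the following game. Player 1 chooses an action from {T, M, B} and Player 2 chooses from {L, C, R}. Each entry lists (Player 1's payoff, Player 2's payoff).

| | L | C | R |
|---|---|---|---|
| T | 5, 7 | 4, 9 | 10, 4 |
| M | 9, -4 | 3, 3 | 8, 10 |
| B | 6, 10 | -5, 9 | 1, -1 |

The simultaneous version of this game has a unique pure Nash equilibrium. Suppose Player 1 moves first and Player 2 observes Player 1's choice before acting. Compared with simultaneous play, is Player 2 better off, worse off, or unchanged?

better off

Backward induction with Player 1 moving first.
- T → Player 2 plays C (best of 7, 9, 4); Player 1 gets 4.
- M → Player 2 plays R (best of -4, 3, 10); Player 1 gets 8.
- B → Player 2 plays L (best of 10, 9, -1); Player 1 gets 6.
Among 4, 8, 6, the best is 8 at M. Subgame-perfect outcome: (M, R) with payoffs (8, 10).
Under simultaneous play:
Player 1's best replies: L→M; C→T; R→T.
Player 2's best replies: T→C; M→R; B→L.
The unique mutual best reply is (T, C), giving (4, 9).
Player 2 earns 10 sequentially versus 9 at the Nash outcome: better off.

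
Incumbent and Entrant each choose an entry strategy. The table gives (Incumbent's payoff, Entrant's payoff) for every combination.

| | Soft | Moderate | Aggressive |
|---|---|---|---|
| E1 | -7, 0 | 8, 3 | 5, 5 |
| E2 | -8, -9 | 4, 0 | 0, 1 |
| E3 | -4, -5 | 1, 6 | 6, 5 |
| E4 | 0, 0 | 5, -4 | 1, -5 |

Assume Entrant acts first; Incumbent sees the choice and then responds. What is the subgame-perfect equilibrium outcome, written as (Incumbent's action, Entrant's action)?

Solve by backward induction (Entrant leads).
- Soft: BR = E4, leader payoff 0.
- Moderate: BR = E1, leader payoff 3.
- Aggressive: BR = E3, leader payoff 5.
Among 0, 3, 5, the best is 5 at Aggressive. Subgame-perfect outcome: (E3, Aggressive) with payoffs (6, 5).

(E3, Aggressive)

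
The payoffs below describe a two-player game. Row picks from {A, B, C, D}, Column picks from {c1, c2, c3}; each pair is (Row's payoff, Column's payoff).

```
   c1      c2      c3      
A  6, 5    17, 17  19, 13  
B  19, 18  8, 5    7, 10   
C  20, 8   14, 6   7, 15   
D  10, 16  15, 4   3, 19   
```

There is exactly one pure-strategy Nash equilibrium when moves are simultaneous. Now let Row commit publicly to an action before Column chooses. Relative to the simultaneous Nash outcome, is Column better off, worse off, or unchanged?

better off

Solve by backward induction (Row leads).
- A → Column plays c2 (best of 5, 17, 13); Row gets 17.
- B → Column plays c1 (best of 18, 5, 10); Row gets 19.
- C → Column plays c3 (best of 8, 6, 15); Row gets 7.
- D → Column plays c3 (best of 16, 4, 19); Row gets 3.
Among 17, 19, 7, 3, the best is 19 at B. Subgame-perfect outcome: (B, c1) with payoffs (19, 18).
Under simultaneous play:
Row's best replies: c1→C; c2→A; c3→A.
Column's best replies: A→c2; B→c1; C→c3; D→c3.
Only (A, c2) has each player best-responding; Nash payoffs (17, 17).
Column earns 18 sequentially versus 17 at the Nash outcome: better off.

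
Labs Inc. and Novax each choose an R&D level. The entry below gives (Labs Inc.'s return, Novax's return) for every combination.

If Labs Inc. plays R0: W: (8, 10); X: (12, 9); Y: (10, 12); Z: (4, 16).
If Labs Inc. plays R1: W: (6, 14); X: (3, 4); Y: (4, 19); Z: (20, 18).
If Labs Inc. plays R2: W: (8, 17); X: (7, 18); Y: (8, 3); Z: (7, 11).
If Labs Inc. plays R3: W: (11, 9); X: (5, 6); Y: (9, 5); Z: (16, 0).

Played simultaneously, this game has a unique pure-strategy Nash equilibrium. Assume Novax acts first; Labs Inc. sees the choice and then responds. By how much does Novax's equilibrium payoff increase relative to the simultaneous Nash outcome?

9

Labs Inc. best-responds to each possible Novax move:
- W → Labs Inc. plays R3 (best of 8, 6, 8, 11); Novax gets 9.
- X → Labs Inc. plays R0 (best of 12, 3, 7, 5); Novax gets 9.
- Y → Labs Inc. plays R0 (best of 10, 4, 8, 9); Novax gets 12.
- Z → Labs Inc. plays R1 (best of 4, 20, 7, 16); Novax gets 18.
Among 9, 9, 12, 18, the best is 18 at Z. Subgame-perfect outcome: (R1, Z) with payoffs (20, 18).
Now find the simultaneous Nash equilibrium.
Labs Inc.'s best replies: W→R3; X→R0; Y→R0; Z→R1.
Novax's best replies: R0→Z; R1→Y; R2→X; R3→W.
Only (R3, W) has each player best-responding; Nash payoffs (11, 9).
Novax's commitment gain: 18 − 9 = 9.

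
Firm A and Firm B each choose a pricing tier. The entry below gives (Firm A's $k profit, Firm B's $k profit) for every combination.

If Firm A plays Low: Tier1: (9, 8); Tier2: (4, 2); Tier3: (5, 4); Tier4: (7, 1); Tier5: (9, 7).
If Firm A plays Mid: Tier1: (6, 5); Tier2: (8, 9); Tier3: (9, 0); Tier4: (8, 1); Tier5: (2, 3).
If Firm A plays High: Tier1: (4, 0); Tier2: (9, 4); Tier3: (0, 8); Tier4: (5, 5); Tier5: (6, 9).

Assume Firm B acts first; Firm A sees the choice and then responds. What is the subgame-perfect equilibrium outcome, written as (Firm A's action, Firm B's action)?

(Low, Tier1)

Backward induction with Firm B moving first.
- Tier1: BR = Low, leader payoff 8.
- Tier2: BR = High, leader payoff 4.
- Tier3: BR = Mid, leader payoff 0.
- Tier4: BR = Mid, leader payoff 1.
- Tier5: BR = Low, leader payoff 7.
Firm B's induced payoffs are 8, 4, 0, 1, 7, so Firm B commits to Tier1. Subgame-perfect outcome: (Low, Tier1) with payoffs (9, 8).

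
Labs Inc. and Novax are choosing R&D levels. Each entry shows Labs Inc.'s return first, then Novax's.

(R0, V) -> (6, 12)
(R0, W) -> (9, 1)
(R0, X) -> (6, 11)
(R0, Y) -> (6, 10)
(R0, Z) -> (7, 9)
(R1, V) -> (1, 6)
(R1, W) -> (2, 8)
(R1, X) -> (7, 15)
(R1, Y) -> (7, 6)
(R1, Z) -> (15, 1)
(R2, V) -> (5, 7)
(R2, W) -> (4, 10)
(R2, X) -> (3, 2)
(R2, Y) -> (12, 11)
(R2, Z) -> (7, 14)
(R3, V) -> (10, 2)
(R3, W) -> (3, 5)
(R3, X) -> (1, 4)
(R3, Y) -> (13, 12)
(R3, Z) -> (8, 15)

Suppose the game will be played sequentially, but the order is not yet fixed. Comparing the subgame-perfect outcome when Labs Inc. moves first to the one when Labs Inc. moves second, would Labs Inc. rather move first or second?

If Labs Inc. leads: Novax's best replies are R0→V, R1→X, R2→Z, R3→Z; Labs Inc.'s induced payoffs 6, 7, 7, 8; outcome (R3, Z), payoffs (8, 15).
If Novax leads: Labs Inc.'s best replies are V→R3, W→R0, X→R1, Y→R3, Z→R1; Novax's induced payoffs 2, 1, 15, 12, 1; outcome (R1, X), payoffs (7, 15).
Labs Inc. gets 8 moving first and 7 moving second, so Labs Inc. prefers to move first.

first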